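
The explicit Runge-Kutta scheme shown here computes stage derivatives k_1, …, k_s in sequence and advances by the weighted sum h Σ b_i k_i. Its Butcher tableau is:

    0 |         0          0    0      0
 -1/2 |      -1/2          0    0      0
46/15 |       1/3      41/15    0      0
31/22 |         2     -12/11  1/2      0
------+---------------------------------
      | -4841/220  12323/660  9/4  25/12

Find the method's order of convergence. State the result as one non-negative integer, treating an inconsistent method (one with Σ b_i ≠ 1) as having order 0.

2

b = (-4841/220, 12323/660, 9/4, 25/12)
c = (0, -1/2, 46/15, 31/22)
Ac = (0, 0, -41/30, 343/165)
Σ b_i: (-4841/220)·1 + 12323/660·1 + 9/4·1 + 25/12·1 = 1 ✓
b·c: 12323/660·(-1/2) + 9/4·46/15 + 25/12·31/22 = 1/2 ✓
b·c²: 12323/660·1/4 + 9/4·2116/225 + 25/12·961/484 = 725137/24200 ≠ 1/3 ⇒ order 2.
b·Ac: 9/4·(-41/30) + 25/12·343/165 = 4973/3960 ≠ 1/6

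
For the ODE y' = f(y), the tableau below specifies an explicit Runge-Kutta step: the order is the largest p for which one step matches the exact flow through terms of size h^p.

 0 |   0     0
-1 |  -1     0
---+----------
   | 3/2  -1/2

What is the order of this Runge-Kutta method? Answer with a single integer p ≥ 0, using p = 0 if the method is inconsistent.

b = (3/2, -1/2)
c = (0, -1)
Σ b_i: 3/2·1 + (-1/2)·1 = 1 ✓
b·c: (-1/2)·(-1) = 1/2 ✓; 2 stages ⇒ order 2.

2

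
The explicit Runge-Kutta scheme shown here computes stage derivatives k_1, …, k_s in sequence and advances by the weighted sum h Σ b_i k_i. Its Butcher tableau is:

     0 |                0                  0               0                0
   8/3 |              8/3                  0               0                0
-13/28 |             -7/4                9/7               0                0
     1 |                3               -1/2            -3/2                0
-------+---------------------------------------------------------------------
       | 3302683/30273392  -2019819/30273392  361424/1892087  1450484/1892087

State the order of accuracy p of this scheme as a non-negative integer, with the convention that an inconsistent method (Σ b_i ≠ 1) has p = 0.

b = (3302683/30273392, -2019819/30273392, 361424/1892087, 1450484/1892087)
c = (0, 8/3, -13/28, 1)
Ac = (0, 0, 24/7, -107/168)
Σ b_i: 3302683/30273392·1 + (-2019819/30273392)·1 + 361424/1892087·1 + 1450484/1892087·1 = 1 ✓
b·c: (-2019819/30273392)·8/3 + 361424/1892087·(-13/28) + 1450484/1892087·1 = 1/2 ✓
b·c²: (-2019819/30273392)·64/9 + 361424/1892087·169/784 + 1450484/1892087·1 = 1/3 ✓
b·Ac: 361424/1892087·24/7 + 1450484/1892087·(-107/168) = 1/6 ✓
b·c³: (-2019819/30273392)·512/27 + 361424/1892087·(-2197/21952) + 1450484/1892087·1 = -246845993/476805924 ≠ 1/4 ⇒ order 3.
b·(c∘Ac): 361424/1892087·(-78/49) + 1450484/1892087·(-107/168) = -8994889/11352522 ≠ 1/8
b·Ac²: 361424/1892087·64/7 + 1450484/1892087·(-54739/14112) = -1170202625/953611848 ≠ 1/12
b·A²c: 1450484/1892087·(-36/7) = -7459632/1892087 ≠ 1/24

3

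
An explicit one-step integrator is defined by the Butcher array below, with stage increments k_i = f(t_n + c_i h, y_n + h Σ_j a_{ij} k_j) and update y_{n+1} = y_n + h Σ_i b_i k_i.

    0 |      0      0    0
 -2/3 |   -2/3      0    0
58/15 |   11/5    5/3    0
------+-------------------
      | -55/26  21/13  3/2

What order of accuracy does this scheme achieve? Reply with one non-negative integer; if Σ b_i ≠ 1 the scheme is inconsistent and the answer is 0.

1

b = (-55/26, 21/13, 3/2)
c = (0, -2/3, 58/15)
Ac = (0, 0, -10/9)
Σ b_i: (-55/26)·1 + 21/13·1 + 3/2·1 = 1 ✓
b·c: 21/13·(-2/3) + 3/2·58/15 = 307/65 ≠ 1/2 ⇒ order 1.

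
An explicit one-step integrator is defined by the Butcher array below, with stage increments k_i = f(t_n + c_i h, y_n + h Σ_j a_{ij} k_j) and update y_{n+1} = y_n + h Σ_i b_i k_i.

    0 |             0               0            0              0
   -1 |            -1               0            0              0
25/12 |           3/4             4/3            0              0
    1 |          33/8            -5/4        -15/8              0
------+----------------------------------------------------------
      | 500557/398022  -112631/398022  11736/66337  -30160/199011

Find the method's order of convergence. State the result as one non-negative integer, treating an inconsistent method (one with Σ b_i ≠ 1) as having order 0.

3

b = (500557/398022, -112631/398022, 11736/66337, -30160/199011)
c = (0, -1, 25/12, 1)
Ac = (0, 0, -4/3, -85/32)
Σ b_i: 500557/398022·1 + (-112631/398022)·1 + 11736/66337·1 + (-30160/199011)·1 = 1 ✓
b·c: (-112631/398022)·(-1) + 11736/66337·25/12 + (-30160/199011)·1 = 1/2 ✓
b·c²: (-112631/398022)·1 + 11736/66337·625/144 + (-30160/199011)·1 = 1/3 ✓
b·Ac: 11736/66337·(-4/3) + (-30160/199011)·(-85/32) = 1/6 ✓
b·c³: (-112631/398022)·(-1) + 11736/66337·15625/1728 + (-30160/199011)·1 = 2756119/1592088 ≠ 1/4 ⇒ order 3.
b·(c∘Ac): 11736/66337·(-25/9) + (-30160/199011)·(-85/32) = -35375/398022 ≠ 1/8
b·Ac²: 11736/66337·4/3 + (-30160/199011)·(-3605/384) = 7922081/4776264 ≠ 1/12
b·A²c: (-30160/199011)·5/2 = -75400/199011 ≠ 1/24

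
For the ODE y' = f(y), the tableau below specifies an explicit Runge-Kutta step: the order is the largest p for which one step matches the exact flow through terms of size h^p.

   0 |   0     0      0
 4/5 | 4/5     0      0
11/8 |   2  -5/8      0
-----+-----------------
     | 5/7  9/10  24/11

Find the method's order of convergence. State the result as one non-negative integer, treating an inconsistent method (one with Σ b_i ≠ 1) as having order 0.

0

b = (5/7, 9/10, 24/11)
c = (0, 4/5, 11/8)
Ac = (0, 0, -1/2)
Σ b_i: 5/7·1 + 9/10·1 + 24/11·1 = 2923/770 ≠ 1 ⇒ order 0.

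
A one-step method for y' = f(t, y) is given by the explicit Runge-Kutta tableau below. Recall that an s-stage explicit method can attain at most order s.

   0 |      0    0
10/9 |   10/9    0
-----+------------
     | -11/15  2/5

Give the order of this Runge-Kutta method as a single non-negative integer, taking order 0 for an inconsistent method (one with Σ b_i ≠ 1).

0

b = (-11/15, 2/5)
c = (0, 10/9)
Σ b_i: (-11/15)·1 + 2/5·1 = -1/3 ≠ 1 ⇒ order 0.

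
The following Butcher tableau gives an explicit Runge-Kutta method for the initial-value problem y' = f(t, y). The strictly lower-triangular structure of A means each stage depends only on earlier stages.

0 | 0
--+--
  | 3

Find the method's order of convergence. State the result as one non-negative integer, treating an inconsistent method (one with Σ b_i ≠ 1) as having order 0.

b = (3)
c = (0)
Σ b_i: 3·1 = 3 ≠ 1 ⇒ order 0.

0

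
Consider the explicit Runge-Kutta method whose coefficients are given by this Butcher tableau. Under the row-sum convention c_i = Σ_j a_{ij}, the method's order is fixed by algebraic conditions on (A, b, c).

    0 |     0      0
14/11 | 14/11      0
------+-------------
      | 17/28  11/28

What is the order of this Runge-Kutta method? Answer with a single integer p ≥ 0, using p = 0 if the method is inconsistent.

b = (17/28, 11/28)
c = (0, 14/11)
Σ b_i: 17/28·1 + 11/28·1 = 1 ✓
b·c: 11/28·14/11 = 1/2 ✓; 2 stages ⇒ order 2.

2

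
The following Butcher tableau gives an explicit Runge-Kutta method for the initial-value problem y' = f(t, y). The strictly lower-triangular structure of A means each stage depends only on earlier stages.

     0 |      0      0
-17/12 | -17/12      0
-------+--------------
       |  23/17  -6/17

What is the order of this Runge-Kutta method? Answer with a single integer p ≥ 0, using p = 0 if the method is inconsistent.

2

b = (23/17, -6/17)
c = (0, -17/12)
Σ b_i: 23/17·1 + (-6/17)·1 = 1 ✓
b·c: (-6/17)·(-17/12) = 1/2 ✓; 2 stages ⇒ order 2.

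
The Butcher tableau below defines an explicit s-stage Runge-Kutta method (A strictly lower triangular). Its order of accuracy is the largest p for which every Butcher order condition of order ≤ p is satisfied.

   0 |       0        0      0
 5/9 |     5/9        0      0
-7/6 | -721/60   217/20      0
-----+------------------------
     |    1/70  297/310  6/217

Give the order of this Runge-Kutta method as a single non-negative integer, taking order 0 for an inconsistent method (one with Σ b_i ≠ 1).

b = (1/70, 297/310, 6/217)
c = (0, 5/9, -7/6)
Ac = (0, 0, 217/36)
Σ b_i: 1/70·1 + 297/310·1 + 6/217·1 = 1 ✓
b·c: 297/310·5/9 + 6/217·(-7/6) = 1/2 ✓
b·c²: 297/310·25/81 + 6/217·49/36 = 1/3 ✓
b·Ac: 6/217·217/36 = 1/6 ✓; 3 stages ⇒ order 3.

3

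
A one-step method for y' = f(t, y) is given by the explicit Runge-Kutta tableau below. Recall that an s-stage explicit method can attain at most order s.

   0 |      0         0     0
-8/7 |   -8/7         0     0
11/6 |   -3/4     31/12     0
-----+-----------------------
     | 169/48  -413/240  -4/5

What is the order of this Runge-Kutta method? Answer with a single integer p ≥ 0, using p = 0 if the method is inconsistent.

2

b = (169/48, -413/240, -4/5)
c = (0, -8/7, 11/6)
Ac = (0, 0, -62/21)
Σ b_i: 169/48·1 + (-413/240)·1 + (-4/5)·1 = 1 ✓
b·c: (-413/240)·(-8/7) + (-4/5)·11/6 = 1/2 ✓
b·c²: (-413/240)·64/49 + (-4/5)·121/36 = -311/63 ≠ 1/3 ⇒ order 2.
b·Ac: (-4/5)·(-62/21) = 248/105 ≠ 1/6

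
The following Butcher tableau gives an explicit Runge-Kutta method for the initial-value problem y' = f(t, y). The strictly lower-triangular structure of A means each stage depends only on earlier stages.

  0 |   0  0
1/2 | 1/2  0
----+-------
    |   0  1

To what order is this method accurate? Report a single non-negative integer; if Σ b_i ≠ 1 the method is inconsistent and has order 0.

b = (0, 1)
c = (0, 1/2)
Σ b_i: 1·1 = 1 ✓
b·c: 1·1/2 = 1/2 ✓; 2 stages ⇒ order 2.

2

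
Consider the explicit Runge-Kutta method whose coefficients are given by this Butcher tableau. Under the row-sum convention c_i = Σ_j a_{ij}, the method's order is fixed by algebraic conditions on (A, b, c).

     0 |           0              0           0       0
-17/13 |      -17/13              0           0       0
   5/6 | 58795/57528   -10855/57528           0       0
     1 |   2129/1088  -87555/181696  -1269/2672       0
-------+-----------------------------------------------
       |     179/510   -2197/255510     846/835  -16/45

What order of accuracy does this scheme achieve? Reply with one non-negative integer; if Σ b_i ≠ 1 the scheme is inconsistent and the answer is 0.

b = (179/510, -2197/255510, 846/835, -16/45)
c = (0, -17/13, 5/6, 1)
Ac = (0, 0, 835/3384, 15/64)
Σ b_i: 179/510·1 + (-2197/255510)·1 + 846/835·1 + (-16/45)·1 = 1 ✓
b·c: (-2197/255510)·(-17/13) + 846/835·5/6 + (-16/45)·1 = 1/2 ✓
b·c²: (-2197/255510)·289/169 + 846/835·25/36 + (-16/45)·1 = 1/3 ✓
b·Ac: 846/835·835/3384 + (-16/45)·15/64 = 1/6 ✓
b·c³: (-2197/255510)·(-4913/2197) + 846/835·125/216 + (-16/45)·1 = 1/4 ✓
b·(c∘Ac): 846/835·4175/20304 + (-16/45)·15/64 = 1/8 ✓
b·Ac²: 846/835·(-14195/43992) + (-16/45)·(-15/13) = 1/12 ✓
b·A²c: (-16/45)·(-15/128) = 1/24 ✓; 4 stages ⇒ order 4.

4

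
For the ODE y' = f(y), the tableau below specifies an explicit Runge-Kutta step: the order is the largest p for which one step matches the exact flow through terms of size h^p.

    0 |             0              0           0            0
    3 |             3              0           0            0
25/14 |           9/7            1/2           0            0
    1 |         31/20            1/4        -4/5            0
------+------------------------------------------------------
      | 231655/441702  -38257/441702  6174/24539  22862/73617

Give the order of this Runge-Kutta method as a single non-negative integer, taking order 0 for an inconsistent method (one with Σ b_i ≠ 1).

b = (231655/441702, -38257/441702, 6174/24539, 22862/73617)
c = (0, 3, 25/14, 1)
Ac = (0, 0, 3/2, -19/28)
Σ b_i: 231655/441702·1 + (-38257/441702)·1 + 6174/24539·1 + 22862/73617·1 = 1 ✓
b·c: (-38257/441702)·3 + 6174/24539·25/14 + 22862/73617·1 = 1/2 ✓
b·c²: (-38257/441702)·9 + 6174/24539·625/196 + 22862/73617·1 = 1/3 ✓
b·Ac: 6174/24539·3/2 + 22862/73617·(-19/28) = 1/6 ✓
b·c³: (-38257/441702)·27 + 6174/24539·15625/2744 + 22862/73617·1 = -175303/294468 ≠ 1/4 ⇒ order 3.
b·(c∘Ac): 6174/24539·75/28 + 22862/73617·(-19/28) = 34099/73617 ≠ 1/8
b·Ac²: 6174/24539·9/2 + 22862/73617·(-59/196) = 1070539/1030638 ≠ 1/12
b·A²c: 22862/73617·(-6/5) = -45724/122695 ≠ 1/24

3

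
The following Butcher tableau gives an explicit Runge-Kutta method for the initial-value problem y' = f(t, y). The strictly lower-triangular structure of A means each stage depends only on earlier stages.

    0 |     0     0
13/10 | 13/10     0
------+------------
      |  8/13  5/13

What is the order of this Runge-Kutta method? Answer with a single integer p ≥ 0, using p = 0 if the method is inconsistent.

b = (8/13, 5/13)
c = (0, 13/10)
Σ b_i: 8/13·1 + 5/13·1 = 1 ✓
b·c: 5/13·13/10 = 1/2 ✓; 2 stages ⇒ order 2.

2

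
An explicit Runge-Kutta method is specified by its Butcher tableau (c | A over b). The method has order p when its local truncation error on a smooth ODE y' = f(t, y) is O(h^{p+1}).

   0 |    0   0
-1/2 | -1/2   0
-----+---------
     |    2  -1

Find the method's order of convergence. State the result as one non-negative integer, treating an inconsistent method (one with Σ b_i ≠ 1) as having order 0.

b = (2, -1)
c = (0, -1/2)
Σ b_i: 2·1 + (-1)·1 = 1 ✓
b·c: (-1)·(-1/2) = 1/2 ✓; 2 stages ⇒ order 2.

2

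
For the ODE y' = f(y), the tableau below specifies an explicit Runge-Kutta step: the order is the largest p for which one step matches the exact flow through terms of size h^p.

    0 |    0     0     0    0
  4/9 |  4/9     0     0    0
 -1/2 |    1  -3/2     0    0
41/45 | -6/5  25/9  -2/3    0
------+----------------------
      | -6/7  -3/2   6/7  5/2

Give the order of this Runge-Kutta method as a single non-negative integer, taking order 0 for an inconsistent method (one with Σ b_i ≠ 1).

1

b = (-6/7, -3/2, 6/7, 5/2)
c = (0, 4/9, -1/2, 41/45)
Ac = (0, 0, -2/3, 127/81)
Σ b_i: (-6/7)·1 + (-3/2)·1 + 6/7·1 + 5/2·1 = 1 ✓
b·c: (-3/2)·4/9 + 6/7·(-1/2) + 5/2·41/45 = 149/126 ≠ 1/2 ⇒ order 1.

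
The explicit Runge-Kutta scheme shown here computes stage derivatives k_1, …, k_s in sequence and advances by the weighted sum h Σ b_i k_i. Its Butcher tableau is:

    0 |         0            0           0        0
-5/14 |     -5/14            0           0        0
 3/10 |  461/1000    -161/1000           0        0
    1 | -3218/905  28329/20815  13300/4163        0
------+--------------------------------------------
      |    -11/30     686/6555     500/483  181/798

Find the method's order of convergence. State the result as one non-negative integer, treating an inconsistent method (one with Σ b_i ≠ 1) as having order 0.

4

b = (-11/30, 686/6555, 500/483, 181/798)
c = (0, -5/14, 3/10, 1)
Ac = (0, 0, 23/400, 171/362)
Σ b_i: (-11/30)·1 + 686/6555·1 + 500/483·1 + 181/798·1 = 1 ✓
b·c: 686/6555·(-5/14) + 500/483·3/10 + 181/798·1 = 1/2 ✓
b·c²: 686/6555·25/196 + 500/483·9/100 + 181/798·1 = 1/3 ✓
b·Ac: 500/483·23/400 + 181/798·171/362 = 1/6 ✓
b·c³: 686/6555·(-125/2744) + 500/483·27/1000 + 181/798·1 = 1/4 ✓
b·(c∘Ac): 500/483·69/4000 + 181/798·171/362 = 1/8 ✓
b·Ac²: 500/483·(-23/1120) + 181/798·2337/5068 = 1/12 ✓
b·A²c: 181/798·133/724 = 1/24 ✓; 4 stages ⇒ order 4.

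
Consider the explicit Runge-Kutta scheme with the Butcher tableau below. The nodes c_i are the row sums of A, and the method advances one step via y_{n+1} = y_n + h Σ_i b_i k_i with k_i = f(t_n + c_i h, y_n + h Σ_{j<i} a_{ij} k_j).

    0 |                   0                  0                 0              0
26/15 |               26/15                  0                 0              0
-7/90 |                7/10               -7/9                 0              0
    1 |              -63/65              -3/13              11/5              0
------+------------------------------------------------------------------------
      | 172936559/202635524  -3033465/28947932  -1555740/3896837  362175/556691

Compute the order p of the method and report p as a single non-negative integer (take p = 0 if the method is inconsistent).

b = (172936559/202635524, -3033465/28947932, -1555740/3896837, 362175/556691)
c = (0, 26/15, -7/90, 1)
Ac = (0, 0, -182/135, -257/450)
Σ b_i: 172936559/202635524·1 + (-3033465/28947932)·1 + (-1555740/3896837)·1 + 362175/556691·1 = 1 ✓
b·c: (-3033465/28947932)·26/15 + (-1555740/3896837)·(-7/90) + 362175/556691·1 = 1/2 ✓
b·c²: (-3033465/28947932)·676/225 + (-1555740/3896837)·49/8100 + 362175/556691·1 = 1/3 ✓
b·Ac: (-1555740/3896837)·(-182/135) + 362175/556691·(-257/450) = 1/6 ✓
b·c³: (-3033465/28947932)·17576/3375 + (-1555740/3896837)·(-343/729000) + 362175/556691·1 = 78952951/751532850 ≠ 1/4 ⇒ order 3.
b·(c∘Ac): (-1555740/3896837)·637/6075 + 362175/556691·(-257/450) = -20713163/50102190 ≠ 1/8
b·Ac²: (-1555740/3896837)·(-4732/2025) + 362175/556691·(-27541/40500) = 29490515/60122628 ≠ 1/12
b·A²c: 362175/556691·(-2002/675) = -9667658/5010219 ≠ 1/24

3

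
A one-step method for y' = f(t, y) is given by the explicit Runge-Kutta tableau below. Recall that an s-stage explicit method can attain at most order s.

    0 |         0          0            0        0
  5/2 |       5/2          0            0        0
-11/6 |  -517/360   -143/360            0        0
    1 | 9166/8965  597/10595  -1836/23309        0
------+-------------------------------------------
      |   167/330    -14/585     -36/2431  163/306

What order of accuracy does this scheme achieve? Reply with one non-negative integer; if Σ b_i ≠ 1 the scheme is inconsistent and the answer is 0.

4

b = (167/330, -14/585, -36/2431, 163/306)
c = (0, 5/2, -11/6, 1)
Ac = (0, 0, -143/144, 93/326)
Σ b_i: 167/330·1 + (-14/585)·1 + (-36/2431)·1 + 163/306·1 = 1 ✓
b·c: (-14/585)·5/2 + (-36/2431)·(-11/6) + 163/306·1 = 1/2 ✓
b·c²: (-14/585)·25/4 + (-36/2431)·121/36 + 163/306·1 = 1/3 ✓
b·Ac: (-36/2431)·(-143/144) + 163/306·93/326 = 1/6 ✓
b·c³: (-14/585)·125/8 + (-36/2431)·(-1331/216) + 163/306·1 = 1/4 ✓
b·(c∘Ac): (-36/2431)·1573/864 + 163/306·93/326 = 1/8 ✓
b·Ac²: (-36/2431)·(-715/288) + 163/306·57/652 = 1/12 ✓
b·A²c: 163/306·51/652 = 1/24 ✓; 4 stages ⇒ order 4.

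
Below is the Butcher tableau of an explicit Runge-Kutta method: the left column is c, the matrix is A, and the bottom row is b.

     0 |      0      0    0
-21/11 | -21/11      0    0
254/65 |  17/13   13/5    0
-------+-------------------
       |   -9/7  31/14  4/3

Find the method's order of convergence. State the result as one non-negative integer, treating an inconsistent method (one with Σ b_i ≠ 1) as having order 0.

b = (-9/7, 31/14, 4/3)
c = (0, -21/11, 254/65)
Ac = (0, 0, -273/55)
Σ b_i: (-9/7)·1 + 31/14·1 + 4/3·1 = 95/42 ≠ 1 ⇒ order 0.

0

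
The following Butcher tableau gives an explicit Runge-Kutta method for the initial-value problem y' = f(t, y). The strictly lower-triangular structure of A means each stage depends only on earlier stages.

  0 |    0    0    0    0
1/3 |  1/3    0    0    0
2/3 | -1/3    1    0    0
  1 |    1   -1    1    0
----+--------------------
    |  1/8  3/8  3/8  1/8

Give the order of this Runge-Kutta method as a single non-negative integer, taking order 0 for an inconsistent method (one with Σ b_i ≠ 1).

b = (1/8, 3/8, 3/8, 1/8)
c = (0, 1/3, 2/3, 1)
Ac = (0, 0, 1/3, 1/3)
Σ b_i: 1/8·1 + 3/8·1 + 3/8·1 + 1/8·1 = 1 ✓
b·c: 3/8·1/3 + 3/8·2/3 + 1/8·1 = 1/2 ✓
b·c²: 3/8·1/9 + 3/8·4/9 + 1/8·1 = 1/3 ✓
b·Ac: 3/8·1/3 + 1/8·1/3 = 1/6 ✓
b·c³: 3/8·1/27 + 3/8·8/27 + 1/8·1 = 1/4 ✓
b·(c∘Ac): 3/8·2/9 + 1/8·1/3 = 1/8 ✓
b·Ac²: 3/8·1/9 + 1/8·1/3 = 1/12 ✓
b·A²c: 1/8·1/3 = 1/24 ✓; 4 stages ⇒ order 4.

4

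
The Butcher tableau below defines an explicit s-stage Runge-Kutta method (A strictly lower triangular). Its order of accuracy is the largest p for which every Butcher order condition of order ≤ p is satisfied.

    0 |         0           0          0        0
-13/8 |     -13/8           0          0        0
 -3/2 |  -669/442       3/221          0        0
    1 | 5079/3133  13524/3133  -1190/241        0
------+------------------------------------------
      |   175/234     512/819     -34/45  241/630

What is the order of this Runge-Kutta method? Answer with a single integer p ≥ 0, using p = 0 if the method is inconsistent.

4

b = (175/234, 512/819, -34/45, 241/630)
c = (0, -13/8, -3/2, 1)
Ac = (0, 0, -3/136, 189/482)
Σ b_i: 175/234·1 + 512/819·1 + (-34/45)·1 + 241/630·1 = 1 ✓
b·c: 512/819·(-13/8) + (-34/45)·(-3/2) + 241/630·1 = 1/2 ✓
b·c²: 512/819·169/64 + (-34/45)·9/4 + 241/630·1 = 1/3 ✓
b·Ac: (-34/45)·(-3/136) + 241/630·189/482 = 1/6 ✓
b·c³: 512/819·(-2197/512) + (-34/45)·(-27/8) + 241/630·1 = 1/4 ✓
b·(c∘Ac): (-34/45)·9/272 + 241/630·189/482 = 1/8 ✓
b·Ac²: (-34/45)·39/1088 + 241/630·1113/3856 = 1/12 ✓
b·A²c: 241/630·105/964 = 1/24 ✓; 4 stages ⇒ order 4.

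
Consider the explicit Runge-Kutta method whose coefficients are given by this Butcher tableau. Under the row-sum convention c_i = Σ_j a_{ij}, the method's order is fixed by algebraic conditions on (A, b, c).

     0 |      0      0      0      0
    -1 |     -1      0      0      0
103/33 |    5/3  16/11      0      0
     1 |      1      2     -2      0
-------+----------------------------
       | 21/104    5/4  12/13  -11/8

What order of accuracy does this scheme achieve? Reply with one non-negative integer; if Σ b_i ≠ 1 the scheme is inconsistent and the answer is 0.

b = (21/104, 5/4, 12/13, -11/8)
c = (0, -1, 103/33, 1)
Ac = (0, 0, -16/11, -272/33)
Σ b_i: 21/104·1 + 5/4·1 + 12/13·1 + (-11/8)·1 = 1 ✓
b·c: 5/4·(-1) + 12/13·103/33 + (-11/8)·1 = 293/1144 ≠ 1/2 ⇒ order 1.

1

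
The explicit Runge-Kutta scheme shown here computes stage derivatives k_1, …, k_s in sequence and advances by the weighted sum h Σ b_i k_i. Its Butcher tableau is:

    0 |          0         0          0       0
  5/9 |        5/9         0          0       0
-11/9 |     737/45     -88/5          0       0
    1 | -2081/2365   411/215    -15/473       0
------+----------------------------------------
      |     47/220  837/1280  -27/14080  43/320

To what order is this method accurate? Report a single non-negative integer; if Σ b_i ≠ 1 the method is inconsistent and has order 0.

4

b = (47/220, 837/1280, -27/14080, 43/320)
c = (0, 5/9, -11/9, 1)
Ac = (0, 0, -88/9, 142/129)
Σ b_i: 47/220·1 + 837/1280·1 + (-27/14080)·1 + 43/320·1 = 1 ✓
b·c: 837/1280·5/9 + (-27/14080)·(-11/9) + 43/320·1 = 1/2 ✓
b·c²: 837/1280·25/81 + (-27/14080)·121/81 + 43/320·1 = 1/3 ✓
b·Ac: (-27/14080)·(-88/9) + 43/320·142/129 = 1/6 ✓
b·c³: 837/1280·125/729 + (-27/14080)·(-1331/729) + 43/320·1 = 1/4 ✓
b·(c∘Ac): (-27/14080)·968/81 + 43/320·142/129 = 1/8 ✓
b·Ac²: (-27/14080)·(-440/81) + 43/320·70/129 = 1/12 ✓
b·A²c: 43/320·40/129 = 1/24 ✓; 4 stages ⇒ order 4.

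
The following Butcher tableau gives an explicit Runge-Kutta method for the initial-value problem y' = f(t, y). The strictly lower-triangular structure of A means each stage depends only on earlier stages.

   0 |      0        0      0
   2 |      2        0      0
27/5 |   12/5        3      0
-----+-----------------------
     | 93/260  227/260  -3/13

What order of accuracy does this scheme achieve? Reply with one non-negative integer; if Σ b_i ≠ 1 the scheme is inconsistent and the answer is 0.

2

b = (93/260, 227/260, -3/13)
c = (0, 2, 27/5)
Ac = (0, 0, 6)
Σ b_i: 93/260·1 + 227/260·1 + (-3/13)·1 = 1 ✓
b·c: 227/260·2 + (-3/13)·27/5 = 1/2 ✓
b·c²: 227/260·4 + (-3/13)·729/25 = -1052/325 ≠ 1/3 ⇒ order 2.
b·Ac: (-3/13)·6 = -18/13 ≠ 1/6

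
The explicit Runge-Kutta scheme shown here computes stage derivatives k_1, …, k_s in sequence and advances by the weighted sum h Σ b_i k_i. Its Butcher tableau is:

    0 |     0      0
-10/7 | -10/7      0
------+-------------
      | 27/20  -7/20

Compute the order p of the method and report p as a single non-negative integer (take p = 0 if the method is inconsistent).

b = (27/20, -7/20)
c = (0, -10/7)
Σ b_i: 27/20·1 + (-7/20)·1 = 1 ✓
b·c: (-7/20)·(-10/7) = 1/2 ✓; 2 stages ⇒ order 2.

2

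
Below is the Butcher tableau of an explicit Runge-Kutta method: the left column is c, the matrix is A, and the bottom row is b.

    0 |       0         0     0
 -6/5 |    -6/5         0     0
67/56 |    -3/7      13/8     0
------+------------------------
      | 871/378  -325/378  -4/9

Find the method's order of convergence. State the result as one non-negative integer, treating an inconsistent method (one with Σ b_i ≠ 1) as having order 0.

2

b = (871/378, -325/378, -4/9)
c = (0, -6/5, 67/56)
Ac = (0, 0, -39/20)
Σ b_i: 871/378·1 + (-325/378)·1 + (-4/9)·1 = 1 ✓
b·c: (-325/378)·(-6/5) + (-4/9)·67/56 = 1/2 ✓
b·c²: (-325/378)·36/25 + (-4/9)·4489/3136 = -13225/7056 ≠ 1/3 ⇒ order 2.
b·Ac: (-4/9)·(-39/20) = 13/15 ≠ 1/6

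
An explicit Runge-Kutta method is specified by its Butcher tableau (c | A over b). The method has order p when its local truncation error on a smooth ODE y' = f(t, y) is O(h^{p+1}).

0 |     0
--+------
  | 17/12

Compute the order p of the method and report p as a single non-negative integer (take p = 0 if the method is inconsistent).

b = (17/12)
c = (0)
Σ b_i: 17/12·1 = 17/12 ≠ 1 ⇒ order 0.

0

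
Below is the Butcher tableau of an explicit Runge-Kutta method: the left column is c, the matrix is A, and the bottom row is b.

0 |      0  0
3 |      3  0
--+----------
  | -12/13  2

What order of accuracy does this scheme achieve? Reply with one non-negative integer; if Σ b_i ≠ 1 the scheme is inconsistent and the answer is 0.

0

b = (-12/13, 2)
c = (0, 3)
Σ b_i: (-12/13)·1 + 2·1 = 14/13 ≠ 1 ⇒ order 0.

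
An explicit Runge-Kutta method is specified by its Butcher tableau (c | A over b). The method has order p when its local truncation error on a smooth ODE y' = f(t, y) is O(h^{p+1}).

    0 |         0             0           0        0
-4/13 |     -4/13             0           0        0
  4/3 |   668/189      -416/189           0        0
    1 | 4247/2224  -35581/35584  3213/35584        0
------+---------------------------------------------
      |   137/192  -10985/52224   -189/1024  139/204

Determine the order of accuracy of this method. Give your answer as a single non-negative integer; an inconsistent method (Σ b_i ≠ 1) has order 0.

4

b = (137/192, -10985/52224, -189/1024, 139/204)
c = (0, -4/13, 4/3, 1)
Ac = (0, 0, 128/189, 119/278)
Σ b_i: 137/192·1 + (-10985/52224)·1 + (-189/1024)·1 + 139/204·1 = 1 ✓
b·c: (-10985/52224)·(-4/13) + (-189/1024)·4/3 + 139/204·1 = 1/2 ✓
b·c²: (-10985/52224)·16/169 + (-189/1024)·16/9 + 139/204·1 = 1/3 ✓
b·Ac: (-189/1024)·128/189 + 139/204·119/278 = 1/6 ✓
b·c³: (-10985/52224)·(-64/2197) + (-189/1024)·64/27 + 139/204·1 = 1/4 ✓
b·(c∘Ac): (-189/1024)·512/567 + 139/204·119/278 = 1/8 ✓
b·Ac²: (-189/1024)·(-512/2457) + 139/204·119/1807 = 1/12 ✓
b·A²c: 139/204·17/278 = 1/24 ✓; 4 stages ⇒ order 4.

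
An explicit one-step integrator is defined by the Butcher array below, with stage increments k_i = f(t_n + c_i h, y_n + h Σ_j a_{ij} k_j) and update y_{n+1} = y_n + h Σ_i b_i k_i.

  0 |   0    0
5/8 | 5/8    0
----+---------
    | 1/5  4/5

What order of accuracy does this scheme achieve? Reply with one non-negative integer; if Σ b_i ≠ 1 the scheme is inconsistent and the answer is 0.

2

b = (1/5, 4/5)
c = (0, 5/8)
Σ b_i: 1/5·1 + 4/5·1 = 1 ✓
b·c: 4/5·5/8 = 1/2 ✓; 2 stages ⇒ order 2.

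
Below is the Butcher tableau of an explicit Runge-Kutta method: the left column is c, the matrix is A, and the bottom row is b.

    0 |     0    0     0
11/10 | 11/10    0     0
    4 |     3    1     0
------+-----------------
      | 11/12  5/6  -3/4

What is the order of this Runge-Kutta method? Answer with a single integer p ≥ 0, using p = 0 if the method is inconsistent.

1

b = (11/12, 5/6, -3/4)
c = (0, 11/10, 4)
Ac = (0, 0, 11/10)
Σ b_i: 11/12·1 + 5/6·1 + (-3/4)·1 = 1 ✓
b·c: 5/6·11/10 + (-3/4)·4 = -25/12 ≠ 1/2 ⇒ order 1.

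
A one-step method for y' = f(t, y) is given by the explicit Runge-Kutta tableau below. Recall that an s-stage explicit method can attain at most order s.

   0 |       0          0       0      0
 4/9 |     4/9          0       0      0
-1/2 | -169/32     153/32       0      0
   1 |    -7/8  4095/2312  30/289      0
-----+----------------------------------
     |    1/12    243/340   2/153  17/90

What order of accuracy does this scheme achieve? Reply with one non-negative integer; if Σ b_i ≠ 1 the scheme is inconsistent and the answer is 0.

b = (1/12, 243/340, 2/153, 17/90)
c = (0, 4/9, -1/2, 1)
Ac = (0, 0, 17/8, 25/34)
Σ b_i: 1/12·1 + 243/340·1 + 2/153·1 + 17/90·1 = 1 ✓
b·c: 243/340·4/9 + 2/153·(-1/2) + 17/90·1 = 1/2 ✓
b·c²: 243/340·16/81 + 2/153·1/4 + 17/90·1 = 1/3 ✓
b·Ac: 2/153·17/8 + 17/90·25/34 = 1/6 ✓
b·c³: 243/340·64/729 + 2/153·(-1/8) + 17/90·1 = 1/4 ✓
b·(c∘Ac): 2/153·(-17/16) + 17/90·25/34 = 1/8 ✓
b·Ac²: 2/153·17/18 + 17/90·115/306 = 1/12 ✓
b·A²c: 17/90·15/68 = 1/24 ✓; 4 stages ⇒ order 4.

4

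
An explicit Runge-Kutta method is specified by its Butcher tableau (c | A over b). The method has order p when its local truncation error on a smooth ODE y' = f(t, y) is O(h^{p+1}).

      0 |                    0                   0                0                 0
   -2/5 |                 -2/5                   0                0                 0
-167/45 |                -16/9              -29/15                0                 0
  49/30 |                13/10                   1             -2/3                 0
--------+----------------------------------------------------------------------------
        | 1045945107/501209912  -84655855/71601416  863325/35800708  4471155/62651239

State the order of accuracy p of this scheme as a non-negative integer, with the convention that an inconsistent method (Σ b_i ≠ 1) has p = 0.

b = (1045945107/501209912, -84655855/71601416, 863325/35800708, 4471155/62651239)
c = (0, -2/5, -167/45, 49/30)
Ac = (0, 0, 58/75, 56/27)
Σ b_i: 1045945107/501209912·1 + (-84655855/71601416)·1 + 863325/35800708·1 + 4471155/62651239·1 = 1 ✓
b·c: (-84655855/71601416)·(-2/5) + 863325/35800708·(-167/45) + 4471155/62651239·49/30 = 1/2 ✓
b·c²: (-84655855/71601416)·4/25 + 863325/35800708·27889/2025 + 4471155/62651239·2401/900 = 1/3 ✓
b·Ac: 863325/35800708·58/75 + 4471155/62651239·56/27 = 1/6 ✓
b·c³: (-84655855/71601416)·(-8/125) + 863325/35800708·(-4657463/91125) + 4471155/62651239·117649/27000 = -40882478417/48330955800 ≠ 1/4 ⇒ order 3.
b·(c∘Ac): 863325/35800708·(-9686/3375) + 4471155/62651239·1372/405 = 138995867/805515930 ≠ 1/8
b·Ac²: 863325/35800708·(-116/375) + 4471155/62651239·(-54806/6075) = -1101712229/1691583453 ≠ 1/12
b·A²c: 4471155/62651239·(-116/225) = -11525644/313256195 ≠ 1/24

3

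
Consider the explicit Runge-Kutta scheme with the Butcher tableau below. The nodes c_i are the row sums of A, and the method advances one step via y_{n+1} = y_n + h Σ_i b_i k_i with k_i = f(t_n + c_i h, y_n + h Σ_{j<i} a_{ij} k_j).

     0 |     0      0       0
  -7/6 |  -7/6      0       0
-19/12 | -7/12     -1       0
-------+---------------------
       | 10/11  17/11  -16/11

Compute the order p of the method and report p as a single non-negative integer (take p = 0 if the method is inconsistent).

b = (10/11, 17/11, -16/11)
c = (0, -7/6, -19/12)
Ac = (0, 0, 7/6)
Σ b_i: 10/11·1 + 17/11·1 + (-16/11)·1 = 1 ✓
b·c: 17/11·(-7/6) + (-16/11)·(-19/12) = 1/2 ✓
b·c²: 17/11·49/36 + (-16/11)·361/144 = -611/396 ≠ 1/3 ⇒ order 2.
b·Ac: (-16/11)·7/6 = -56/33 ≠ 1/6

2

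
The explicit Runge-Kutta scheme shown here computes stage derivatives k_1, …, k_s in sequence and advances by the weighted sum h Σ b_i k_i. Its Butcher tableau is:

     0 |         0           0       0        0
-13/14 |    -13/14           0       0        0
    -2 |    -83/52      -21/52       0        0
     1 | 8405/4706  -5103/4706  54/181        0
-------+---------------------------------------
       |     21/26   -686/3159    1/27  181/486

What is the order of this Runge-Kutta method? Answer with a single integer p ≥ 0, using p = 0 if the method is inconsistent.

4

b = (21/26, -686/3159, 1/27, 181/486)
c = (0, -13/14, -2, 1)
Ac = (0, 0, 3/8, 297/724)
Σ b_i: 21/26·1 + (-686/3159)·1 + 1/27·1 + 181/486·1 = 1 ✓
b·c: (-686/3159)·(-13/14) + 1/27·(-2) + 181/486·1 = 1/2 ✓
b·c²: (-686/3159)·169/196 + 1/27·4 + 181/486·1 = 1/3 ✓
b·Ac: 1/27·3/8 + 181/486·297/724 = 1/6 ✓
b·c³: (-686/3159)·(-2197/2744) + 1/27·(-8) + 181/486·1 = 1/4 ✓
b·(c∘Ac): 1/27·(-3/4) + 181/486·297/724 = 1/8 ✓
b·Ac²: 1/27·(-39/112) + 181/486·2619/10136 = 1/12 ✓
b·A²c: 181/486·81/724 = 1/24 ✓; 4 stages ⇒ order 4.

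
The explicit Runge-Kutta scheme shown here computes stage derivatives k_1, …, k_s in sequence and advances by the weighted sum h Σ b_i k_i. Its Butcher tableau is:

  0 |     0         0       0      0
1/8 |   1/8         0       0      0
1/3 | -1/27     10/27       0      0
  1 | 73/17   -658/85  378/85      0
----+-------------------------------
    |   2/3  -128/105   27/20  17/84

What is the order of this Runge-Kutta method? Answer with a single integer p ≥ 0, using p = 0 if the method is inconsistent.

4

b = (2/3, -128/105, 27/20, 17/84)
c = (0, 1/8, 1/3, 1)
Ac = (0, 0, 5/108, 35/68)
Σ b_i: 2/3·1 + (-128/105)·1 + 27/20·1 + 17/84·1 = 1 ✓
b·c: (-128/105)·1/8 + 27/20·1/3 + 17/84·1 = 1/2 ✓
b·c²: (-128/105)·1/64 + 27/20·1/9 + 17/84·1 = 1/3 ✓
b·Ac: 27/20·5/108 + 17/84·35/68 = 1/6 ✓
b·c³: (-128/105)·1/512 + 27/20·1/27 + 17/84·1 = 1/4 ✓
b·(c∘Ac): 27/20·5/324 + 17/84·35/68 = 1/8 ✓
b·Ac²: 27/20·5/864 + 17/84·203/544 = 1/12 ✓
b·A²c: 17/84·7/34 = 1/24 ✓; 4 stages ⇒ order 4.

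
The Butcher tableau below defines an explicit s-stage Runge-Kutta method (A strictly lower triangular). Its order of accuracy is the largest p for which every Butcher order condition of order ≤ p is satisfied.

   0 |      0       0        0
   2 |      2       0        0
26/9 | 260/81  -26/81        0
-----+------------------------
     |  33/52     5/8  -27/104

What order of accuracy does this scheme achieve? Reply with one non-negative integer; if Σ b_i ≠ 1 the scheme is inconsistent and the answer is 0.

b = (33/52, 5/8, -27/104)
c = (0, 2, 26/9)
Ac = (0, 0, -52/81)
Σ b_i: 33/52·1 + 5/8·1 + (-27/104)·1 = 1 ✓
b·c: 5/8·2 + (-27/104)·26/9 = 1/2 ✓
b·c²: 5/8·4 + (-27/104)·676/81 = 1/3 ✓
b·Ac: (-27/104)·(-52/81) = 1/6 ✓; 3 stages ⇒ order 3.

3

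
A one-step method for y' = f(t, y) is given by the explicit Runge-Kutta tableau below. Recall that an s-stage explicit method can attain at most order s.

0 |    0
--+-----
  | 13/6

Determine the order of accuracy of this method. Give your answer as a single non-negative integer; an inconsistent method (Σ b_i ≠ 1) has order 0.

0

b = (13/6)
c = (0)
Σ b_i: 13/6·1 = 13/6 ≠ 1 ⇒ order 0.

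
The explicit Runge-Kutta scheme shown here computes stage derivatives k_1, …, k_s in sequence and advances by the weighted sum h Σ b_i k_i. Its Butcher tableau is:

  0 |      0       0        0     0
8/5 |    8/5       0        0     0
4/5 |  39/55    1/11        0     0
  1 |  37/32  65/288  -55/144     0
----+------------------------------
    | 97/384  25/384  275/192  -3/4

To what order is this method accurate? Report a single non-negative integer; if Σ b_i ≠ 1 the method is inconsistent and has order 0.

b = (97/384, 25/384, 275/192, -3/4)
c = (0, 8/5, 4/5, 1)
Ac = (0, 0, 8/55, 1/18)
Σ b_i: 97/384·1 + 25/384·1 + 275/192·1 + (-3/4)·1 = 1 ✓
b·c: 25/384·8/5 + 275/192·4/5 + (-3/4)·1 = 1/2 ✓
b·c²: 25/384·64/25 + 275/192·16/25 + (-3/4)·1 = 1/3 ✓
b·Ac: 275/192·8/55 + (-3/4)·1/18 = 1/6 ✓
b·c³: 25/384·512/125 + 275/192·64/125 + (-3/4)·1 = 1/4 ✓
b·(c∘Ac): 275/192·32/275 + (-3/4)·1/18 = 1/8 ✓
b·Ac²: 275/192·64/275 + (-3/4)·1/3 = 1/12 ✓
b·A²c: (-3/4)·(-1/18) = 1/24 ✓; 4 stages ⇒ order 4.

4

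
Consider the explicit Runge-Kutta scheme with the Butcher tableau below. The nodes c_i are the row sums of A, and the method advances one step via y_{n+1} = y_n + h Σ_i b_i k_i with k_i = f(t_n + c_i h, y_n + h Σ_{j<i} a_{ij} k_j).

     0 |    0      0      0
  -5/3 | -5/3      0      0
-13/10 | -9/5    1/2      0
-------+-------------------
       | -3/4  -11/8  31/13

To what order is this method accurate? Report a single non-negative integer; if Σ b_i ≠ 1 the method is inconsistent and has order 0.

0

b = (-3/4, -11/8, 31/13)
c = (0, -5/3, -13/10)
Ac = (0, 0, -5/6)
Σ b_i: (-3/4)·1 + (-11/8)·1 + 31/13·1 = 27/104 ≠ 1 ⇒ order 0.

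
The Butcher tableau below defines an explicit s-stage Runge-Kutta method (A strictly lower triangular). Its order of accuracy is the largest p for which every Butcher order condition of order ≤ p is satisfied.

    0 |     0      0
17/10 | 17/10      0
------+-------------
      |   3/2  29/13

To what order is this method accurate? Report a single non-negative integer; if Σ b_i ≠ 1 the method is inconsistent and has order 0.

b = (3/2, 29/13)
c = (0, 17/10)
Σ b_i: 3/2·1 + 29/13·1 = 97/26 ≠ 1 ⇒ order 0.

0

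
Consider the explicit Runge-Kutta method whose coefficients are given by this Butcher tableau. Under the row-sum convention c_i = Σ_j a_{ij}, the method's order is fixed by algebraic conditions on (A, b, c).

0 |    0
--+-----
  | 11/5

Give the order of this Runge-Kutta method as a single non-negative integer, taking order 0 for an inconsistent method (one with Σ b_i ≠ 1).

b = (11/5)
c = (0)
Σ b_i: 11/5·1 = 11/5 ≠ 1 ⇒ order 0.

0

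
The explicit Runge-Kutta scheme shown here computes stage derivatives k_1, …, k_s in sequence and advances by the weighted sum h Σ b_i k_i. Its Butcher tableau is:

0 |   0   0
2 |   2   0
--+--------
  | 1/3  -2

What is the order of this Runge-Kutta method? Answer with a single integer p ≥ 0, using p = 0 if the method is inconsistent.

0

b = (1/3, -2)
c = (0, 2)
Σ b_i: 1/3·1 + (-2)·1 = -5/3 ≠ 1 ⇒ order 0.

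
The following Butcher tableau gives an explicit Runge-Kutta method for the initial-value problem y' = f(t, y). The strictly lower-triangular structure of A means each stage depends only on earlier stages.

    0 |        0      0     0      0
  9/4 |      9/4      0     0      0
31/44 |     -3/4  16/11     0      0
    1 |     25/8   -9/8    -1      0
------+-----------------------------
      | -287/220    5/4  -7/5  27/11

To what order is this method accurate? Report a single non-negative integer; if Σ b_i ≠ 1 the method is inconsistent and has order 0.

b = (-287/220, 5/4, -7/5, 27/11)
c = (0, 9/4, 31/44, 1)
Ac = (0, 0, 36/11, -1139/352)
Σ b_i: (-287/220)·1 + 5/4·1 + (-7/5)·1 + 27/11·1 = 1 ✓
b·c: 5/4·9/4 + (-7/5)·31/44 + 27/11·1 = 3767/880 ≠ 1/2 ⇒ order 1.

1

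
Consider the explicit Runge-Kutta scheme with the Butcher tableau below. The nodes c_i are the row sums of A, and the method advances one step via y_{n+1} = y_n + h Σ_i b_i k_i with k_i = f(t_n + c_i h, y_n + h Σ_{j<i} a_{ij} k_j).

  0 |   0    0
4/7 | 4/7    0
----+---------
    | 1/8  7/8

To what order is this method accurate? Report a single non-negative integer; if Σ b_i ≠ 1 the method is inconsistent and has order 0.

b = (1/8, 7/8)
c = (0, 4/7)
Σ b_i: 1/8·1 + 7/8·1 = 1 ✓
b·c: 7/8·4/7 = 1/2 ✓; 2 stages ⇒ order 2.

2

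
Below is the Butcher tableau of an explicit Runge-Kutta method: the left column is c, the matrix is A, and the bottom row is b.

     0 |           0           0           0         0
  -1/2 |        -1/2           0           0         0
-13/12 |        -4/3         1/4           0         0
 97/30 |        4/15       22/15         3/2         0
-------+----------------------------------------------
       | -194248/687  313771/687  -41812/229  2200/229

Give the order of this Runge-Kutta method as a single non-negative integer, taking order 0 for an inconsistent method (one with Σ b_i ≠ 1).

b = (-194248/687, 313771/687, -41812/229, 2200/229)
c = (0, -1/2, -13/12, 97/30)
Ac = (0, 0, -1/8, -283/120)
Σ b_i: (-194248/687)·1 + 313771/687·1 + (-41812/229)·1 + 2200/229·1 = 1 ✓
b·c: 313771/687·(-1/2) + (-41812/229)·(-13/12) + 2200/229·97/30 = 1/2 ✓
b·c²: 313771/687·1/4 + (-41812/229)·169/144 + 2200/229·9409/900 = 1/3 ✓
b·Ac: (-41812/229)·(-1/8) + 2200/229·(-283/120) = 1/6 ✓
b·c³: 313771/687·(-1/8) + (-41812/229)·(-2197/1728) + 2200/229·912673/27000 = 247217263/494640 ≠ 1/4 ⇒ order 3.
b·(c∘Ac): (-41812/229)·13/96 + 2200/229·(-27451/3600) = -1615511/16488 ≠ 1/8
b·Ac²: (-41812/229)·1/16 + 2200/229·1021/480 = 6199/687 ≠ 1/12
b·A²c: 2200/229·(-3/16) = -825/458 ≠ 1/24

3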